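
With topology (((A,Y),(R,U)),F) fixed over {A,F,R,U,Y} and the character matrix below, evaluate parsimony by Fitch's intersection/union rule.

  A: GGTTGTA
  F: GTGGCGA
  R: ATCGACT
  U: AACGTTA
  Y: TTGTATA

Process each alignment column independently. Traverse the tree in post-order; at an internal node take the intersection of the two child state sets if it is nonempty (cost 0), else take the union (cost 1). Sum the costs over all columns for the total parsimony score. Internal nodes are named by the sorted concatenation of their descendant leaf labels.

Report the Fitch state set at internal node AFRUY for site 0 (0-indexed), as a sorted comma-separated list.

G

[col 0] AY: children A:{G}, Y:{T} ∪→ {G,T}; cost 1
[col 0] RU: children R:{A}, U:{A} ∩→ {A}; cost 0
[col 0] ARUY: children AY:{G,T}, RU:{A} ∪→ {A,G,T}; cost 1
[col 0] AFRUY: children ARUY:{A,G,T}, F:{G} ∩→ {G}; cost 0
[col 1] AY: children A:{G}, Y:{T} ∪→ {G,T}; cost 1
[col 1] RU: children R:{T}, U:{A} ∪→ {A,T}; cost 1
[col 1] ARUY: children AY:{G,T}, RU:{A,T} ∩→ {T}; cost 0
[col 1] AFRUY: children ARUY:{T}, F:{T} ∩→ {T}; cost 0
[col 2] AY: children A:{T}, Y:{G} ∪→ {G,T}; cost 1
[col 2] RU: children R:{C}, U:{C} ∩→ {C}; cost 0
[col 2] ARUY: children AY:{G,T}, RU:{C} ∪→ {C,G,T}; cost 1
[col 2] AFRUY: children ARUY:{C,G,T}, F:{G} ∩→ {G}; cost 0
[col 3] AY: children A:{T}, Y:{T} ∩→ {T}; cost 0
[col 3] RU: children R:{G}, U:{G} ∩→ {G}; cost 0
[col 3] ARUY: children AY:{T}, RU:{G} ∪→ {G,T}; cost 1
[col 3] AFRUY: children ARUY:{G,T}, F:{G} ∩→ {G}; cost 0
[col 4] AY: children A:{G}, Y:{A} ∪→ {A,G}; cost 1
[col 4] RU: children R:{A}, U:{T} ∪→ {A,T}; cost 1
[col 4] ARUY: children AY:{A,G}, RU:{A,T} ∩→ {A}; cost 0
[col 4] AFRUY: children ARUY:{A}, F:{C} ∪→ {A,C}; cost 1
[col 5] AY: children A:{T}, Y:{T} ∩→ {T}; cost 0
[col 5] RU: children R:{C}, U:{T} ∪→ {C,T}; cost 1
[col 5] ARUY: children AY:{T}, RU:{C,T} ∩→ {T}; cost 0
[col 5] AFRUY: children ARUY:{T}, F:{G} ∪→ {G,T}; cost 1
[col 6] AY: children A:{A}, Y:{A} ∩→ {A}; cost 0
[col 6] RU: children R:{T}, U:{A} ∪→ {A,T}; cost 1
[col 6] ARUY: children AY:{A}, RU:{A,T} ∩→ {A}; cost 0
[col 6] AFRUY: children ARUY:{A}, F:{A} ∩→ {A}; cost 0
per-site changes: [2, 2, 2, 1, 3, 2, 1]; total = 13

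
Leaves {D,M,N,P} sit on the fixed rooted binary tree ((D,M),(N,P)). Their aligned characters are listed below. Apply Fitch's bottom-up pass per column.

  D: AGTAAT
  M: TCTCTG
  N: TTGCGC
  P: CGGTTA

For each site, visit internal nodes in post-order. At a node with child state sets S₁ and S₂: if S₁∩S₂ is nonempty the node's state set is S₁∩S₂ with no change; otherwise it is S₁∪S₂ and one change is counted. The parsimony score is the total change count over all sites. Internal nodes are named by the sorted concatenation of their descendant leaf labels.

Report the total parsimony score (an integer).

12

[col 0] DM: children D:{A}, M:{T} ∪→ {A,T}; cost 1
[col 0] NP: children N:{T}, P:{C} ∪→ {C,T}; cost 1
[col 0] DMNP: children DM:{A,T}, NP:{C,T} ∩→ {T}; cost 0
[col 1] DM: children D:{G}, M:{C} ∪→ {C,G}; cost 1
[col 1] NP: children N:{T}, P:{G} ∪→ {G,T}; cost 1
[col 1] DMNP: children DM:{C,G}, NP:{G,T} ∩→ {G}; cost 0
[col 2] DM: children D:{T}, M:{T} ∩→ {T}; cost 0
[col 2] NP: children N:{G}, P:{G} ∩→ {G}; cost 0
[col 2] DMNP: children DM:{T}, NP:{G} ∪→ {G,T}; cost 1
[col 3] DM: children D:{A}, M:{C} ∪→ {A,C}; cost 1
[col 3] NP: children N:{C}, P:{T} ∪→ {C,T}; cost 1
[col 3] DMNP: children DM:{A,C}, NP:{C,T} ∩→ {C}; cost 0
[col 4] DM: children D:{A}, M:{T} ∪→ {A,T}; cost 1
[col 4] NP: children N:{G}, P:{T} ∪→ {G,T}; cost 1
[col 4] DMNP: children DM:{A,T}, NP:{G,T} ∩→ {T}; cost 0
[col 5] DM: children D:{T}, M:{G} ∪→ {G,T}; cost 1
[col 5] NP: children N:{C}, P:{A} ∪→ {A,C}; cost 1
[col 5] DMNP: children DM:{G,T}, NP:{A,C} ∪→ {A,C,G,T}; cost 1
per-site changes: [2, 2, 1, 2, 2, 3]; total = 12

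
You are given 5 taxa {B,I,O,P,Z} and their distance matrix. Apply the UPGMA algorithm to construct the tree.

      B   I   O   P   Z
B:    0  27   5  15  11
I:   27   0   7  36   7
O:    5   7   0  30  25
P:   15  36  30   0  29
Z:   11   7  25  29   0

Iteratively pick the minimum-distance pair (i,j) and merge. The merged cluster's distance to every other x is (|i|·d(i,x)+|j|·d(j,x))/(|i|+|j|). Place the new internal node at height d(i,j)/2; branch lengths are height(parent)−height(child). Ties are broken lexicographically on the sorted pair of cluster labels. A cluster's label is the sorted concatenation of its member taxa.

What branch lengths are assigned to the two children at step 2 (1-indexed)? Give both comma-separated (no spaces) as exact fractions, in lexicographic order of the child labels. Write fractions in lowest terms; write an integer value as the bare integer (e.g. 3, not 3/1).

7/2,7/2

step 1: merge (B,O) at d=5; branch lengths B→5/2, O→5/2; new cluster BO
  updated: d(BO,I)=17, d(BO,P)=45/2, d(BO,Z)=18
step 2: merge (I,Z) at d=7; branch lengths I→7/2, Z→7/2; new cluster IZ
  updated: d(BO,IZ)=35/2, d(IZ,P)=65/2
step 3: merge (BO,IZ) at d=35/2; branch lengths BO→25/4, IZ→21/4; new cluster BIOZ
  updated: d(BIOZ,P)=55/2
step 4: merge (BIOZ,P) at d=55/2; branch lengths BIOZ→5, P→55/4; new cluster BIOPZ
final tree: (((B:5/2,O:5/2):25/4,(I:7/2,Z:7/2):21/4):5,P:55/4)
total length: 169/4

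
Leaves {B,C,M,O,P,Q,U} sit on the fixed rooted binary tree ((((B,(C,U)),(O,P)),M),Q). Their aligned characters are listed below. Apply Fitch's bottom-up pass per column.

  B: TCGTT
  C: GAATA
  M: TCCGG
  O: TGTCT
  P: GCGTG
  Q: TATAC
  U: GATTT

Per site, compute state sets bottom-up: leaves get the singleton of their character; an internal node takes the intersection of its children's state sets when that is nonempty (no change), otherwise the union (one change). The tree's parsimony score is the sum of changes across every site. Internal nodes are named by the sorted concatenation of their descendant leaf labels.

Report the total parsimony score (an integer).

16

[col 0] CU: children C:{G}, U:{G} ∩→ {G}; cost 0
[col 0] BCU: children B:{T}, CU:{G} ∪→ {G,T}; cost 1
[col 0] OP: children O:{T}, P:{G} ∪→ {G,T}; cost 1
[col 0] BCOPU: children BCU:{G,T}, OP:{G,T} ∩→ {G,T}; cost 0
[col 0] BCMOPU: children BCOPU:{G,T}, M:{T} ∩→ {T}; cost 0
[col 0] BCMOPQU: children BCMOPU:{T}, Q:{T} ∩→ {T}; cost 0
[col 1] CU: children C:{A}, U:{A} ∩→ {A}; cost 0
[col 1] BCU: children B:{C}, CU:{A} ∪→ {A,C}; cost 1
[col 1] OP: children O:{G}, P:{C} ∪→ {C,G}; cost 1
[col 1] BCOPU: children BCU:{A,C}, OP:{C,G} ∩→ {C}; cost 0
[col 1] BCMOPU: children BCOPU:{C}, M:{C} ∩→ {C}; cost 0
[col 1] BCMOPQU: children BCMOPU:{C}, Q:{A} ∪→ {A,C}; cost 1
[col 2] CU: children C:{A}, U:{T} ∪→ {A,T}; cost 1
[col 2] BCU: children B:{G}, CU:{A,T} ∪→ {A,G,T}; cost 1
[col 2] OP: children O:{T}, P:{G} ∪→ {G,T}; cost 1
[col 2] BCOPU: children BCU:{A,G,T}, OP:{G,T} ∩→ {G,T}; cost 0
[col 2] BCMOPU: children BCOPU:{G,T}, M:{C} ∪→ {C,G,T}; cost 1
[col 2] BCMOPQU: children BCMOPU:{C,G,T}, Q:{T} ∩→ {T}; cost 0
[col 3] CU: children C:{T}, U:{T} ∩→ {T}; cost 0
[col 3] BCU: children B:{T}, CU:{T} ∩→ {T}; cost 0
[col 3] OP: children O:{C}, P:{T} ∪→ {C,T}; cost 1
[col 3] BCOPU: children BCU:{T}, OP:{C,T} ∩→ {T}; cost 0
[col 3] BCMOPU: children BCOPU:{T}, M:{G} ∪→ {G,T}; cost 1
[col 3] BCMOPQU: children BCMOPU:{G,T}, Q:{A} ∪→ {A,G,T}; cost 1
[col 4] CU: children C:{A}, U:{T} ∪→ {A,T}; cost 1
[col 4] BCU: children B:{T}, CU:{A,T} ∩→ {T}; cost 0
[col 4] OP: children O:{T}, P:{G} ∪→ {G,T}; cost 1
[col 4] BCOPU: children BCU:{T}, OP:{G,T} ∩→ {T}; cost 0
[col 4] BCMOPU: children BCOPU:{T}, M:{G} ∪→ {G,T}; cost 1
[col 4] BCMOPQU: children BCMOPU:{G,T}, Q:{C} ∪→ {C,G,T}; cost 1
per-site changes: [2, 3, 4, 3, 4]; total = 16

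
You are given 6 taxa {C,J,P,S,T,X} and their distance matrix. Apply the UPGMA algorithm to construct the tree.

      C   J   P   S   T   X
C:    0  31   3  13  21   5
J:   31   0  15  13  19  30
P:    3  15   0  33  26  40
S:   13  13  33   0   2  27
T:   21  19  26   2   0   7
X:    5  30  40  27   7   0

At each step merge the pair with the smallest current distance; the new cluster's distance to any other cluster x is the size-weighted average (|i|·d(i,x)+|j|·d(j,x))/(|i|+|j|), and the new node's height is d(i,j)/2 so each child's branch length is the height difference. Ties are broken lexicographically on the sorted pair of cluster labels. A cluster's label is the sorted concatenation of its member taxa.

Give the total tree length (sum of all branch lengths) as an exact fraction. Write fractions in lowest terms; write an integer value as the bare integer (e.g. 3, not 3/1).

265/6

step 1: merge (S,T) at d=2; branch lengths S→1, T→1; new cluster ST
  updated: d(C,ST)=17, d(J,ST)=16, d(P,ST)=59/2, d(ST,X)=17
step 2: merge (C,P) at d=3; branch lengths C→3/2, P→3/2; new cluster CP
  updated: d(CP,J)=23, d(CP,ST)=93/4, d(CP,X)=45/2
step 3: merge (J,ST) at d=16; branch lengths J→8, ST→7; new cluster JST
  updated: d(CP,JST)=139/6, d(JST,X)=64/3
step 4: merge (JST,X) at d=64/3; branch lengths JST→8/3, X→32/3; new cluster JSTX
  updated: d(CP,JSTX)=23
step 5: merge (CP,JSTX) at d=23; branch lengths CP→10, JSTX→5/6; new cluster CJPSTX
final tree: ((C:3/2,P:3/2):10,((J:8,(S:1,T:1):7):8/3,X:32/3):5/6)
total length: 265/6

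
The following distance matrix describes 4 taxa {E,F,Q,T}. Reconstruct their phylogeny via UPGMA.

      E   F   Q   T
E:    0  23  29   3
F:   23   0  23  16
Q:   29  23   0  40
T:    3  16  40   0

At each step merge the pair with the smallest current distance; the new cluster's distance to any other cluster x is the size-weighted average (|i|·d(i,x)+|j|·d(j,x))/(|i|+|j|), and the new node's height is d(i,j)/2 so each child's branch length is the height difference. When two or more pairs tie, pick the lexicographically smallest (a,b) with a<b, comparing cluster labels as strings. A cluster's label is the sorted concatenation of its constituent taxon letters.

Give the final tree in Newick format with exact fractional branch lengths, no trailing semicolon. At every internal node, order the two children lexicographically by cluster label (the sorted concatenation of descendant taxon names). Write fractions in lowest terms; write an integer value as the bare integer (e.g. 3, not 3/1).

iteration 1: select E,T (d=3); attach at lengths (3/2, 3/2); label the merged cluster ET
  updated: d(ET,F)=39/2, d(ET,Q)=69/2
iteration 2: select ET,F (d=39/2); attach at lengths (33/4, 39/4); label the merged cluster EFT
  updated: d(EFT,Q)=92/3
iteration 3: select EFT,Q (d=92/3); attach at lengths (67/12, 46/3); label the merged cluster EFQT
final tree: (((E:3/2,T:3/2):33/4,F:39/4):67/12,Q:46/3)
total length: 503/12

(((E:3/2,T:3/2):33/4,F:39/4):67/12,Q:46/3)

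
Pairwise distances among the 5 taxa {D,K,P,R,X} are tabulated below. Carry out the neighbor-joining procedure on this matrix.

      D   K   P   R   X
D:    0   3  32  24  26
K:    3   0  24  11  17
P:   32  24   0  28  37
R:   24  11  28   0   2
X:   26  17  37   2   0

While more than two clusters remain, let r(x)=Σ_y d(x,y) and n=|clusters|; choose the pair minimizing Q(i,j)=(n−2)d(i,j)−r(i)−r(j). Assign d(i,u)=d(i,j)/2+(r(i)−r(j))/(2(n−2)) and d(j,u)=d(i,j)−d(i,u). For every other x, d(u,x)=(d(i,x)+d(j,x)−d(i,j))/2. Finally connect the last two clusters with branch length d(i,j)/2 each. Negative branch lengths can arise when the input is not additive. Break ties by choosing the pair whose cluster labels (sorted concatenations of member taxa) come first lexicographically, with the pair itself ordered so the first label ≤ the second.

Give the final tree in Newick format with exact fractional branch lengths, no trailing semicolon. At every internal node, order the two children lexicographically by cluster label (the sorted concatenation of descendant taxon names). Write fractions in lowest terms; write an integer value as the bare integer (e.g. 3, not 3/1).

1. join R+X (d=2, Q=-141) ⇒ RX; edges |R|=-11/6, |X|=23/6
  updated: d(D,RX)=24, d(K,RX)=13, d(P,RX)=63/2
2. join D+K (d=3, Q=-93) ⇒ DK; edges |D|=25/4, |K|=-13/4
  updated: d(DK,P)=53/2, d(DK,RX)=17
3. join DK+P (d=53/2, Q=-75) ⇒ DKP; edges |DK|=6, |P|=41/2
  updated: d(DKP,RX)=11
4. join DKP+RX (d=11) ⇒ DKPRX; edges |DKP|=11/2, |RX|=11/2
final tree: (((D:25/4,K:-13/4):6,P:41/2):11/2,(R:-11/6,X:23/6):11/2)
total length: 85/2

(((D:25/4,K:-13/4):6,P:41/2):11/2,(R:-11/6,X:23/6):11/2)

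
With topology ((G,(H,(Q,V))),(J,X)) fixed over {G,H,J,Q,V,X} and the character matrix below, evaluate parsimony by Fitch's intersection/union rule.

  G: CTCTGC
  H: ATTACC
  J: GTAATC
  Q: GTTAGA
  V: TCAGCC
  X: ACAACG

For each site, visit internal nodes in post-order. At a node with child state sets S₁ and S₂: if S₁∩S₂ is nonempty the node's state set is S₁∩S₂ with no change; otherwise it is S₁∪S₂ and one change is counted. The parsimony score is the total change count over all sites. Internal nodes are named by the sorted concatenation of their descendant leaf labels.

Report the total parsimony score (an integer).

site 0, node QV: Q={G} ∪ V={T} → {G,T} (+1)
site 0, node HQV: H={A} ∪ QV={G,T} → {A,G,T} (+1)
site 0, node GHQV: G={C} ∪ HQV={A,G,T} → {A,C,G,T} (+1)
site 0, node JX: J={G} ∪ X={A} → {A,G} (+1)
site 0, node GHJQVX: GHQV={A,C,G,T} ∩ JX={A,G} → {A,G} (+0)
site 1, node QV: Q={T} ∪ V={C} → {C,T} (+1)
site 1, node HQV: H={T} ∩ QV={C,T} → {T} (+0)
site 1, node GHQV: G={T} ∩ HQV={T} → {T} (+0)
site 1, node JX: J={T} ∪ X={C} → {C,T} (+1)
site 1, node GHJQVX: GHQV={T} ∩ JX={C,T} → {T} (+0)
site 2, node QV: Q={T} ∪ V={A} → {A,T} (+1)
site 2, node HQV: H={T} ∩ QV={A,T} → {T} (+0)
site 2, node GHQV: G={C} ∪ HQV={T} → {C,T} (+1)
site 2, node JX: J={A} ∩ X={A} → {A} (+0)
site 2, node GHJQVX: GHQV={C,T} ∪ JX={A} → {A,C,T} (+1)
site 3, node QV: Q={A} ∪ V={G} → {A,G} (+1)
site 3, node HQV: H={A} ∩ QV={A,G} → {A} (+0)
site 3, node GHQV: G={T} ∪ HQV={A} → {A,T} (+1)
site 3, node JX: J={A} ∩ X={A} → {A} (+0)
site 3, node GHJQVX: GHQV={A,T} ∩ JX={A} → {A} (+0)
site 4, node QV: Q={G} ∪ V={C} → {C,G} (+1)
site 4, node HQV: H={C} ∩ QV={C,G} → {C} (+0)
site 4, node GHQV: G={G} ∪ HQV={C} → {C,G} (+1)
site 4, node JX: J={T} ∪ X={C} → {C,T} (+1)
site 4, node GHJQVX: GHQV={C,G} ∩ JX={C,T} → {C} (+0)
site 5, node QV: Q={A} ∪ V={C} → {A,C} (+1)
site 5, node HQV: H={C} ∩ QV={A,C} → {C} (+0)
site 5, node GHQV: G={C} ∩ HQV={C} → {C} (+0)
site 5, node JX: J={C} ∪ X={G} → {C,G} (+1)
site 5, node GHJQVX: GHQV={C} ∩ JX={C,G} → {C} (+0)
per-site changes: [4, 2, 3, 2, 3, 2]; total = 16

16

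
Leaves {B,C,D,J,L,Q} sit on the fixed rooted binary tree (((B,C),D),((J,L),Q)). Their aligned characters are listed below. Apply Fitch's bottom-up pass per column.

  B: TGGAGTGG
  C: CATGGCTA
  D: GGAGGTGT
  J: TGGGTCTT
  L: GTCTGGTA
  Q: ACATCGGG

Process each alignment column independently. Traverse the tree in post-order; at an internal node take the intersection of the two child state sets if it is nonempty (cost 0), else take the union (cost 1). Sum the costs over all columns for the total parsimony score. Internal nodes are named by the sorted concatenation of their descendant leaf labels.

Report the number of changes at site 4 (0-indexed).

2

site 0, node BC: B={T} ∪ C={C} → {C,T} (+1)
site 0, node BCD: BC={C,T} ∪ D={G} → {C,G,T} (+1)
site 0, node JL: J={T} ∪ L={G} → {G,T} (+1)
site 0, node JLQ: JL={G,T} ∪ Q={A} → {A,G,T} (+1)
site 0, node BCDJLQ: BCD={C,G,T} ∩ JLQ={A,G,T} → {G,T} (+0)
site 1, node BC: B={G} ∪ C={A} → {A,G} (+1)
site 1, node BCD: BC={A,G} ∩ D={G} → {G} (+0)
site 1, node JL: J={G} ∪ L={T} → {G,T} (+1)
site 1, node JLQ: JL={G,T} ∪ Q={C} → {C,G,T} (+1)
site 1, node BCDJLQ: BCD={G} ∩ JLQ={C,G,T} → {G} (+0)
site 2, node BC: B={G} ∪ C={T} → {G,T} (+1)
site 2, node BCD: BC={G,T} ∪ D={A} → {A,G,T} (+1)
site 2, node JL: J={G} ∪ L={C} → {C,G} (+1)
site 2, node JLQ: JL={C,G} ∪ Q={A} → {A,C,G} (+1)
site 2, node BCDJLQ: BCD={A,G,T} ∩ JLQ={A,C,G} → {A,G} (+0)
site 3, node BC: B={A} ∪ C={G} → {A,G} (+1)
site 3, node BCD: BC={A,G} ∩ D={G} → {G} (+0)
site 3, node JL: J={G} ∪ L={T} → {G,T} (+1)
site 3, node JLQ: JL={G,T} ∩ Q={T} → {T} (+0)
site 3, node BCDJLQ: BCD={G} ∪ JLQ={T} → {G,T} (+1)
site 4, node BC: B={G} ∩ C={G} → {G} (+0)
site 4, node BCD: BC={G} ∩ D={G} → {G} (+0)
site 4, node JL: J={T} ∪ L={G} → {G,T} (+1)
site 4, node JLQ: JL={G,T} ∪ Q={C} → {C,G,T} (+1)
site 4, node BCDJLQ: BCD={G} ∩ JLQ={C,G,T} → {G} (+0)
site 5, node BC: B={T} ∪ C={C} → {C,T} (+1)
site 5, node BCD: BC={C,T} ∩ D={T} → {T} (+0)
site 5, node JL: J={C} ∪ L={G} → {C,G} (+1)
site 5, node JLQ: JL={C,G} ∩ Q={G} → {G} (+0)
site 5, node BCDJLQ: BCD={T} ∪ JLQ={G} → {G,T} (+1)
site 6, node BC: B={G} ∪ C={T} → {G,T} (+1)
site 6, node BCD: BC={G,T} ∩ D={G} → {G} (+0)
site 6, node JL: J={T} ∩ L={T} → {T} (+0)
site 6, node JLQ: JL={T} ∪ Q={G} → {G,T} (+1)
site 6, node BCDJLQ: BCD={G} ∩ JLQ={G,T} → {G} (+0)
site 7, node BC: B={G} ∪ C={A} → {A,G} (+1)
site 7, node BCD: BC={A,G} ∪ D={T} → {A,G,T} (+1)
site 7, node JL: J={T} ∪ L={A} → {A,T} (+1)
site 7, node JLQ: JL={A,T} ∪ Q={G} → {A,G,T} (+1)
site 7, node BCDJLQ: BCD={A,G,T} ∩ JLQ={A,G,T} → {A,G,T} (+0)
per-site changes: [4, 3, 4, 3, 2, 3, 2, 4]; total = 25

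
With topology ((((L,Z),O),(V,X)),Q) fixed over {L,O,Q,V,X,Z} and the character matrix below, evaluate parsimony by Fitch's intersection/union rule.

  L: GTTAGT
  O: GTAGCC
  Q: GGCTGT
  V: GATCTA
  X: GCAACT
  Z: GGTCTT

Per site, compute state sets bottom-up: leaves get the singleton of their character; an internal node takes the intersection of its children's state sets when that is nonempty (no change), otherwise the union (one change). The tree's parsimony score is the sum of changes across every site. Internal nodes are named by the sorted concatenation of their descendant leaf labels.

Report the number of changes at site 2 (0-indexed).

[col 0] LZ: children L:{G}, Z:{G} ∩→ {G}; cost 0
[col 0] LOZ: children LZ:{G}, O:{G} ∩→ {G}; cost 0
[col 0] VX: children V:{G}, X:{G} ∩→ {G}; cost 0
[col 0] LOVXZ: children LOZ:{G}, VX:{G} ∩→ {G}; cost 0
[col 0] LOQVXZ: children LOVXZ:{G}, Q:{G} ∩→ {G}; cost 0
[col 1] LZ: children L:{T}, Z:{G} ∪→ {G,T}; cost 1
[col 1] LOZ: children LZ:{G,T}, O:{T} ∩→ {T}; cost 0
[col 1] VX: children V:{A}, X:{C} ∪→ {A,C}; cost 1
[col 1] LOVXZ: children LOZ:{T}, VX:{A,C} ∪→ {A,C,T}; cost 1
[col 1] LOQVXZ: children LOVXZ:{A,C,T}, Q:{G} ∪→ {A,C,G,T}; cost 1
[col 2] LZ: children L:{T}, Z:{T} ∩→ {T}; cost 0
[col 2] LOZ: children LZ:{T}, O:{A} ∪→ {A,T}; cost 1
[col 2] VX: children V:{T}, X:{A} ∪→ {A,T}; cost 1
[col 2] LOVXZ: children LOZ:{A,T}, VX:{A,T} ∩→ {A,T}; cost 0
[col 2] LOQVXZ: children LOVXZ:{A,T}, Q:{C} ∪→ {A,C,T}; cost 1
[col 3] LZ: children L:{A}, Z:{C} ∪→ {A,C}; cost 1
[col 3] LOZ: children LZ:{A,C}, O:{G} ∪→ {A,C,G}; cost 1
[col 3] VX: children V:{C}, X:{A} ∪→ {A,C}; cost 1
[col 3] LOVXZ: children LOZ:{A,C,G}, VX:{A,C} ∩→ {A,C}; cost 0
[col 3] LOQVXZ: children LOVXZ:{A,C}, Q:{T} ∪→ {A,C,T}; cost 1
[col 4] LZ: children L:{G}, Z:{T} ∪→ {G,T}; cost 1
[col 4] LOZ: children LZ:{G,T}, O:{C} ∪→ {C,G,T}; cost 1
[col 4] VX: children V:{T}, X:{C} ∪→ {C,T}; cost 1
[col 4] LOVXZ: children LOZ:{C,G,T}, VX:{C,T} ∩→ {C,T}; cost 0
[col 4] LOQVXZ: children LOVXZ:{C,T}, Q:{G} ∪→ {C,G,T}; cost 1
[col 5] LZ: children L:{T}, Z:{T} ∩→ {T}; cost 0
[col 5] LOZ: children LZ:{T}, O:{C} ∪→ {C,T}; cost 1
[col 5] VX: children V:{A}, X:{T} ∪→ {A,T}; cost 1
[col 5] LOVXZ: children LOZ:{C,T}, VX:{A,T} ∩→ {T}; cost 0
[col 5] LOQVXZ: children LOVXZ:{T}, Q:{T} ∩→ {T}; cost 0
per-site changes: [0, 4, 3, 4, 4, 2]; total = 17

3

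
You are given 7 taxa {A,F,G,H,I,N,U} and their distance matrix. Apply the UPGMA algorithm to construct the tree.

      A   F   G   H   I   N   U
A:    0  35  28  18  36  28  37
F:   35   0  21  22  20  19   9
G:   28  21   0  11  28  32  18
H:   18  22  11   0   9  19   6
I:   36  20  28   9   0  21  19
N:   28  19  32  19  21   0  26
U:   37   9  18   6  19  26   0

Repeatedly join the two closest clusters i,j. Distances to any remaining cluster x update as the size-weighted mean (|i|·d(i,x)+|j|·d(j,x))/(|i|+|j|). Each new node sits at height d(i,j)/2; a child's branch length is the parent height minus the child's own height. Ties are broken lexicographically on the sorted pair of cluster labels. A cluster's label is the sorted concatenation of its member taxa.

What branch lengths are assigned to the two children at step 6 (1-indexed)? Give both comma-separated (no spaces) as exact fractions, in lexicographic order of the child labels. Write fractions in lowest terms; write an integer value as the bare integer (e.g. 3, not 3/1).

91/6,52/15

1. join H+U (d=6) ⇒ HU; edges |H|=3, |U|=3
  updated: d(A,HU)=55/2, d(F,HU)=31/2, d(G,HU)=29/2, d(HU,I)=14, d(HU,N)=45/2
2. join HU+I (d=14) ⇒ HIU; edges |HU|=4, |I|=7
  updated: d(A,HIU)=91/3, d(F,HIU)=17, d(G,HIU)=19, d(HIU,N)=22
3. join F+HIU (d=17) ⇒ FHIU; edges |F|=17/2, |HIU|=3/2
  updated: d(A,FHIU)=63/2, d(FHIU,G)=39/2, d(FHIU,N)=85/4
4. join FHIU+G (d=39/2) ⇒ FGHIU; edges |FHIU|=5/4, |G|=39/4
  updated: d(A,FGHIU)=154/5, d(FGHIU,N)=117/5
5. join FGHIU+N (d=117/5) ⇒ FGHINU; edges |FGHIU|=39/20, |N|=117/10
  updated: d(A,FGHINU)=91/3
6. join A+FGHINU (d=91/3) ⇒ AFGHINU; edges |A|=91/6, |FGHINU|=52/15
final tree: (A:91/6,(((F:17/2,((H:3,U:3):4,I:7):3/2):5/4,G:39/4):39/20,N:117/10):52/15)
total length: 4217/60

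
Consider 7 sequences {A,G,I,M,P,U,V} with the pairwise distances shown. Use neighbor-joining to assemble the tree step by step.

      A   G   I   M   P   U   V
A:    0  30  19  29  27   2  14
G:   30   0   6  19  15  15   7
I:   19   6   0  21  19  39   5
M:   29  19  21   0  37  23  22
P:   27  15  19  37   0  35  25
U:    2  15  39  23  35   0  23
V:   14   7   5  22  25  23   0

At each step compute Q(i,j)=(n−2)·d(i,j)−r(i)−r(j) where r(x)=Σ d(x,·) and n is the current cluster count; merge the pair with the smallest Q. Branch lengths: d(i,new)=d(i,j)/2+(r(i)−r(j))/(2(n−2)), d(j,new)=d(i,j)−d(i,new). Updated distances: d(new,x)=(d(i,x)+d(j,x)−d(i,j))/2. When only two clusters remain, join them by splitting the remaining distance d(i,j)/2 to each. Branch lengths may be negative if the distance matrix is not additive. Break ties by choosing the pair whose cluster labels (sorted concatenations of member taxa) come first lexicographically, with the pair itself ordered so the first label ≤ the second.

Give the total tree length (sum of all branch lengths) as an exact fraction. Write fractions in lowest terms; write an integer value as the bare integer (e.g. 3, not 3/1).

449/8

iteration 1: select A,U (d=2, Q=-248); attach at lengths (-3/5, 13/5); label the merged cluster AU
  updated: d(AU,G)=43/2, d(AU,I)=28, d(AU,M)=25, d(AU,P)=30, d(AU,V)=35/2
iteration 2: select AU,M (d=25, Q=-146); attach at lengths (49/4, 51/4); label the merged cluster AMU
  updated: d(AMU,G)=31/4, d(AMU,I)=12, d(AMU,P)=21, d(AMU,V)=29/4
iteration 3: select I,V (d=5, Q=-285/4); attach at lengths (17/8, 23/8); label the merged cluster IV
  updated: d(AMU,IV)=57/8, d(G,IV)=4, d(IV,P)=39/2
iteration 4: select AMU,IV (d=57/8, Q=-209/4); attach at lengths (39/8, 9/4); label the merged cluster AIMUV
  updated: d(AIMUV,G)=37/16, d(AIMUV,P)=267/16
iteration 5: select AIMUV,G (d=37/16, Q=-34); attach at lengths (2, 5/16); label the merged cluster AGIMUV
  updated: d(AGIMUV,P)=235/16
iteration 6: select AGIMUV,P (d=235/16); attach at lengths (235/32, 235/32); label the merged cluster AGIMPUV
final tree: (((((A:-3/5,U:13/5):49/4,M:51/4):39/8,(I:17/8,V:23/8):9/4):2,G:5/16):235/32,P:235/32)
total length: 449/8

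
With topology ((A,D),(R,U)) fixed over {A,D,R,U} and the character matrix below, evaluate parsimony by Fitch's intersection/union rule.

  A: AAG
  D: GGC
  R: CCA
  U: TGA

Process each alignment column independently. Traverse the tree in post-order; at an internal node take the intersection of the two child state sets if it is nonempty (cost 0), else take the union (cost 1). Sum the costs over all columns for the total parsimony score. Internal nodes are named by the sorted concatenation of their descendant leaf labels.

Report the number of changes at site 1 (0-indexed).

2

AD@0: {A} ∪ {G} = {A,G} (union, +1)
RU@0: {C} ∪ {T} = {C,T} (union, +1)
ADRU@0: {A,G} ∪ {C,T} = {A,C,G,T} (union, +1)
AD@1: {A} ∪ {G} = {A,G} (union, +1)
RU@1: {C} ∪ {G} = {C,G} (union, +1)
ADRU@1: {A,G} ∩ {C,G} = {G} (intersection, +0)
AD@2: {G} ∪ {C} = {C,G} (union, +1)
RU@2: {A} ∩ {A} = {A} (intersection, +0)
ADRU@2: {C,G} ∪ {A} = {A,C,G} (union, +1)
per-site changes: [3, 2, 2]; total = 7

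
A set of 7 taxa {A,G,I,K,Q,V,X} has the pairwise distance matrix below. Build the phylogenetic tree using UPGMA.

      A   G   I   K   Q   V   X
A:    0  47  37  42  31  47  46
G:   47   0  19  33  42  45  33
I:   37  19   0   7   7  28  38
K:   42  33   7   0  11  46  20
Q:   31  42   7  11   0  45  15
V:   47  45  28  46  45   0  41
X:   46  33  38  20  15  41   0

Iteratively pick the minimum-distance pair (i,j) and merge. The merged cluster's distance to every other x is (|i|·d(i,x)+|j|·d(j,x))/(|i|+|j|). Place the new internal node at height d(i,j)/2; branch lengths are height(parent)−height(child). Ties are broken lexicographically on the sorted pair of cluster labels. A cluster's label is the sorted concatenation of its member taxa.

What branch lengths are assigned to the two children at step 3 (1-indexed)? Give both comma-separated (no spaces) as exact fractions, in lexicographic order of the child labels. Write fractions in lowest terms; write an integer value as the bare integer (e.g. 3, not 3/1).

1. join I+K (d=7) ⇒ IK; edges |I|=7/2, |K|=7/2
  updated: d(A,IK)=79/2, d(G,IK)=26, d(IK,Q)=9, d(IK,V)=37, d(IK,X)=29
2. join IK+Q (d=9) ⇒ IKQ; edges |IK|=1, |Q|=9/2
  updated: d(A,IKQ)=110/3, d(G,IKQ)=94/3, d(IKQ,V)=119/3, d(IKQ,X)=73/3
3. join IKQ+X (d=73/3) ⇒ IKQX; edges |IKQ|=23/3, |X|=73/6
  updated: d(A,IKQX)=39, d(G,IKQX)=127/4, d(IKQX,V)=40
4. join G+IKQX (d=127/4) ⇒ GIKQX; edges |G|=127/8, |IKQX|=89/24
  updated: d(A,GIKQX)=203/5, d(GIKQX,V)=41
5. join A+GIKQX (d=203/5) ⇒ AGIKQX; edges |A|=203/10, |GIKQX|=177/40
  updated: d(AGIKQX,V)=42
6. join AGIKQX+V (d=42) ⇒ AGIKQVX; edges |AGIKQX|=7/10, |V|=21
final tree: ((A:203/10,(G:127/8,(((I:7/2,K:7/2):1,Q:9/2):23/3,X:73/6):89/24):177/40):7/10,V:21)
total length: 11801/120

23/3,73/6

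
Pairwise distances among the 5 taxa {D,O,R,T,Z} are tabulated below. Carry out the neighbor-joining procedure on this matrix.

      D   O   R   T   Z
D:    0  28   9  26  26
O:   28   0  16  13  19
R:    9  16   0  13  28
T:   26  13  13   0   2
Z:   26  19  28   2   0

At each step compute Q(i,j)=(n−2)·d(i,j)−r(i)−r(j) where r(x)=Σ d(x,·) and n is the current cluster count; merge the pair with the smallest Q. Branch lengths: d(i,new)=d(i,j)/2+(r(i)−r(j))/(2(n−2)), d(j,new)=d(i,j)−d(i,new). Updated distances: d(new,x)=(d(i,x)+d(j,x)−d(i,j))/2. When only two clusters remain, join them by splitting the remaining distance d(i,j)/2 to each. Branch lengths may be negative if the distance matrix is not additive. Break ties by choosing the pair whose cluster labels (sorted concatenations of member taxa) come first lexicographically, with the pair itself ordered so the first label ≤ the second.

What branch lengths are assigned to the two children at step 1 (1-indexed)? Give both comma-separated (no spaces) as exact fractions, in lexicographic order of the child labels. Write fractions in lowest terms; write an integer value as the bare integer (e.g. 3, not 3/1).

step 1: merge (D,R) at d=9, Q=-128; branch lengths D→25/3, R→2/3; new cluster DR
  updated: d(DR,O)=35/2, d(DR,T)=15, d(DR,Z)=45/2
step 2: merge (DR,O) at d=35/2, Q=-139/2; branch lengths DR→81/8, O→59/8; new cluster DOR
  updated: d(DOR,T)=21/4, d(DOR,Z)=12
step 3: merge (DOR,T) at d=21/4, Q=-77/4; branch lengths DOR→61/8, T→-19/8; new cluster DORT
  updated: d(DORT,Z)=35/8
step 4: merge (DORT,Z) at d=35/8; branch lengths DORT→35/16, Z→35/16; new cluster DORTZ
final tree: ((((D:25/3,R:2/3):81/8,O:59/8):61/8,T:-19/8):35/16,Z:35/16)
total length: 289/8

25/3,2/3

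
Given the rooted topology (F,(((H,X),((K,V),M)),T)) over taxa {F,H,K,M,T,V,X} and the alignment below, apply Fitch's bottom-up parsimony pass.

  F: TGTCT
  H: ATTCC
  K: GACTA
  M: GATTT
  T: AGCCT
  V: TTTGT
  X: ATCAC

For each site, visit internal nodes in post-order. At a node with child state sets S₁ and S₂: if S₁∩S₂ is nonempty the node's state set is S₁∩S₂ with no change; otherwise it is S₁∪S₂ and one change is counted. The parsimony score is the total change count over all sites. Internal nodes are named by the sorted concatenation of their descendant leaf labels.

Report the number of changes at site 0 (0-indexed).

HX@0: {A} ∩ {A} = {A} (intersection, +0)
KV@0: {G} ∪ {T} = {G,T} (union, +1)
KMV@0: {G,T} ∩ {G} = {G} (intersection, +0)
HKMVX@0: {A} ∪ {G} = {A,G} (union, +1)
HKMTVX@0: {A,G} ∩ {A} = {A} (intersection, +0)
FHKMTVX@0: {T} ∪ {A} = {A,T} (union, +1)
HX@1: {T} ∩ {T} = {T} (intersection, +0)
KV@1: {A} ∪ {T} = {A,T} (union, +1)
KMV@1: {A,T} ∩ {A} = {A} (intersection, +0)
HKMVX@1: {T} ∪ {A} = {A,T} (union, +1)
HKMTVX@1: {A,T} ∪ {G} = {A,G,T} (union, +1)
FHKMTVX@1: {G} ∩ {A,G,T} = {G} (intersection, +0)
HX@2: {T} ∪ {C} = {C,T} (union, +1)
KV@2: {C} ∪ {T} = {C,T} (union, +1)
KMV@2: {C,T} ∩ {T} = {T} (intersection, +0)
HKMVX@2: {C,T} ∩ {T} = {T} (intersection, +0)
HKMTVX@2: {T} ∪ {C} = {C,T} (union, +1)
FHKMTVX@2: {T} ∩ {C,T} = {T} (intersection, +0)
HX@3: {C} ∪ {A} = {A,C} (union, +1)
KV@3: {T} ∪ {G} = {G,T} (union, +1)
KMV@3: {G,T} ∩ {T} = {T} (intersection, +0)
HKMVX@3: {A,C} ∪ {T} = {A,C,T} (union, +1)
HKMTVX@3: {A,C,T} ∩ {C} = {C} (intersection, +0)
FHKMTVX@3: {C} ∩ {C} = {C} (intersection, +0)
HX@4: {C} ∩ {C} = {C} (intersection, +0)
KV@4: {A} ∪ {T} = {A,T} (union, +1)
KMV@4: {A,T} ∩ {T} = {T} (intersection, +0)
HKMVX@4: {C} ∪ {T} = {C,T} (union, +1)
HKMTVX@4: {C,T} ∩ {T} = {T} (intersection, +0)
FHKMTVX@4: {T} ∩ {T} = {T} (intersection, +0)
per-site changes: [3, 3, 3, 3, 2]; total = 14

3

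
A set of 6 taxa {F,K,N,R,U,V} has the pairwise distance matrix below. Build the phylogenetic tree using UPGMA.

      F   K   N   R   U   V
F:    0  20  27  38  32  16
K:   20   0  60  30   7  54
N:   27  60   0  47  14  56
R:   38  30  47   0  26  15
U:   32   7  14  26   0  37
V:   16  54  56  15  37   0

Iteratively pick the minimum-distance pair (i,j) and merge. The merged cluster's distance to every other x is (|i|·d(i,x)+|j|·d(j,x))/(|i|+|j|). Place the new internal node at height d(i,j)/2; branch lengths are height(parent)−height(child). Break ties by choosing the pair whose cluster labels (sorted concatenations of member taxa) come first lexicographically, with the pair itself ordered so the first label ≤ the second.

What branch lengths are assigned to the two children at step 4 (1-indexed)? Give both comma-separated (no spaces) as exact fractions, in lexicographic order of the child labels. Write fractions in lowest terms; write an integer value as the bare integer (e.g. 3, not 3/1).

step 1: merge (K,U) at d=7; branch lengths K→7/2, U→7/2; new cluster KU
  updated: d(F,KU)=26, d(KU,N)=37, d(KU,R)=28, d(KU,V)=91/2
step 2: merge (R,V) at d=15; branch lengths R→15/2, V→15/2; new cluster RV
  updated: d(F,RV)=27, d(KU,RV)=147/4, d(N,RV)=103/2
step 3: merge (F,KU) at d=26; branch lengths F→13, KU→19/2; new cluster FKU
  updated: d(FKU,N)=101/3, d(FKU,RV)=67/2
step 4: merge (FKU,RV) at d=67/2; branch lengths FKU→15/4, RV→37/4; new cluster FKRUV
  updated: d(FKRUV,N)=204/5
step 5: merge (FKRUV,N) at d=204/5; branch lengths FKRUV→73/20, N→102/5; new cluster FKNRUV
final tree: (((F:13,(K:7/2,U:7/2):19/2):15/4,(R:15/2,V:15/2):37/4):73/20,N:102/5)
total length: 1631/20

15/4,37/4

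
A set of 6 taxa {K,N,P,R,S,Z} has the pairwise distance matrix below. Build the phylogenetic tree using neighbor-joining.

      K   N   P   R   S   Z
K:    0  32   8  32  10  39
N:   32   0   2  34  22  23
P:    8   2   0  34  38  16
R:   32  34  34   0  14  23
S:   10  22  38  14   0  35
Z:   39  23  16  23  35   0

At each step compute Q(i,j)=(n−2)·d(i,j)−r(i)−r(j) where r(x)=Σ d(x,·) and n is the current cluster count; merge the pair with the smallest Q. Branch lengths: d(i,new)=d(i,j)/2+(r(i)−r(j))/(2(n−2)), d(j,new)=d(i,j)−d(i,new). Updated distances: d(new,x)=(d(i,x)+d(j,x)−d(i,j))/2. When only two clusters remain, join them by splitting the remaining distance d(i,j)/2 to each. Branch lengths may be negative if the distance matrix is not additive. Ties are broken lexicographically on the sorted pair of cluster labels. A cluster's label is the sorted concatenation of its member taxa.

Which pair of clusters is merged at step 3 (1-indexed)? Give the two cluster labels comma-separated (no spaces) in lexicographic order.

iteration 1: select N,P (d=2, Q=-203); attach at lengths (23/8, -7/8); label the merged cluster NP
  updated: d(K,NP)=19, d(NP,R)=33, d(NP,S)=29, d(NP,Z)=37/2
iteration 2: select NP,Z (d=37/2, Q=-319/2); attach at lengths (79/12, 143/12); label the merged cluster NPZ
  updated: d(K,NPZ)=79/4, d(NPZ,R)=75/4, d(NPZ,S)=91/4
iteration 3: select K,S (d=10, Q=-177/2); attach at lengths (35/4, 5/4); label the merged cluster KS
  updated: d(KS,NPZ)=65/4, d(KS,R)=18
iteration 4: select KS,NPZ (d=65/4, Q=-53); attach at lengths (31/4, 17/2); label the merged cluster KNPSZ
  updated: d(KNPSZ,R)=41/4
iteration 5: select KNPSZ,R (d=41/4); attach at lengths (41/8, 41/8); label the merged cluster KNPRSZ
final tree: (((K:35/4,S:5/4):31/4,((N:23/8,P:-7/8):79/12,Z:143/12):17/2):41/8,R:41/8)
total length: 57

K,S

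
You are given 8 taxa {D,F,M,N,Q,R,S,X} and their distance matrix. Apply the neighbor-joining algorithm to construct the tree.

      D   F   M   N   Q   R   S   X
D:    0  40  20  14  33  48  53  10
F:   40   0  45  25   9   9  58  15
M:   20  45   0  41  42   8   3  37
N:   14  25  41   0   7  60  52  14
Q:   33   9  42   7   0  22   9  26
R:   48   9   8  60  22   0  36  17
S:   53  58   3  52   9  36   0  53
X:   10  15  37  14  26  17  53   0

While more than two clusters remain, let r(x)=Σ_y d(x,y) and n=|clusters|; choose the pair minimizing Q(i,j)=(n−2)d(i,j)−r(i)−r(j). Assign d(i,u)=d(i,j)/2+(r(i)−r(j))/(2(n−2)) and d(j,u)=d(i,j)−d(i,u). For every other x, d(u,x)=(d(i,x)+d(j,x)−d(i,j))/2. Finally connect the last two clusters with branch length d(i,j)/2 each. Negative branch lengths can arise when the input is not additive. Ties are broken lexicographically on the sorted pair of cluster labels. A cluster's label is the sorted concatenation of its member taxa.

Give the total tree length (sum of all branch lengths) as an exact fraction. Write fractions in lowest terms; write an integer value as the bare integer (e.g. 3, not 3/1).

step 1: merge (M,S) at d=3, Q=-442; branch lengths M→-25/6, S→43/6; new cluster MS
  updated: d(D,MS)=35, d(F,MS)=50, d(MS,N)=45, d(MS,Q)=24, d(MS,R)=41/2, d(MS,X)=87/2
step 2: merge (MS,R) at d=41/2, Q=-292; branch lengths MS→72/5, R→61/10; new cluster MRS
  updated: d(D,MRS)=125/4, d(F,MRS)=77/4, d(MRS,N)=169/4, d(MRS,Q)=51/4, d(MRS,X)=20
step 3: merge (D,N) at d=14, Q=-349/2; branch lengths D→41/4, N→15/4; new cluster DN
  updated: d(DN,F)=51/2, d(DN,MRS)=119/4, d(DN,Q)=13, d(DN,X)=5
step 4: merge (DN,X) at d=5, Q=-497/4; branch lengths DN→89/24, X→31/24; new cluster DNX
  updated: d(DNX,F)=71/4, d(DNX,MRS)=179/8, d(DNX,Q)=17
step 5: merge (DNX,F) at d=71/4, Q=-541/8; branch lengths DNX→373/32, F→195/32; new cluster DFNX
  updated: d(DFNX,MRS)=191/16, d(DFNX,Q)=33/8
step 6: merge (DFNX,MRS) at d=191/16, Q=-461/16; branch lengths DFNX→53/32, MRS→329/32; new cluster DFMNRSX
  updated: d(DFMNRSX,Q)=79/32
step 7: merge (DFMNRSX,Q) at d=79/32; branch lengths DFMNRSX→79/64, Q→79/64; new cluster DFMNQRSX
final tree: (((((D:41/4,N:15/4):89/24,X:31/24):373/32,F:195/32):53/32,((M:-25/6,S:43/6):72/5,R:61/10):329/32):79/64,Q:79/64)
total length: 2389/32

2389/32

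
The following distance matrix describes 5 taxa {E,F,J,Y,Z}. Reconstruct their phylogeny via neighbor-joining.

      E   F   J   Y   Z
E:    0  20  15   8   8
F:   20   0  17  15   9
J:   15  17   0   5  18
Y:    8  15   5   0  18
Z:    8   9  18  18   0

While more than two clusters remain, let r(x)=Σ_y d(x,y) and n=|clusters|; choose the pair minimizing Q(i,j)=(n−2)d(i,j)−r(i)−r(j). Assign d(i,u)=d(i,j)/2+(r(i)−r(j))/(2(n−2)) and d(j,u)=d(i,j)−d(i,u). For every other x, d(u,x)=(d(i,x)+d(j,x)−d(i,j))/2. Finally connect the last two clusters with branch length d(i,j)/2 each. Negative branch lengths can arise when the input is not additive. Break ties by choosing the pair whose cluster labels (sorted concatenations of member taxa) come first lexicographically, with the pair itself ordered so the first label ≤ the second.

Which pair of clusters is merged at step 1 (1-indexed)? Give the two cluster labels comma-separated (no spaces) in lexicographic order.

1. join F+Z (d=9, Q=-87) ⇒ FZ; edges |F|=35/6, |Z|=19/6
  updated: d(E,FZ)=19/2, d(FZ,J)=13, d(FZ,Y)=12
2. join E+FZ (d=19/2, Q=-48) ⇒ EFZ; edges |E|=17/4, |FZ|=21/4
  updated: d(EFZ,J)=37/4, d(EFZ,Y)=21/4
3. join EFZ+J (d=37/4, Q=-39/2) ⇒ EFJZ; edges |EFZ|=19/4, |J|=9/2
  updated: d(EFJZ,Y)=1/2
4. join EFJZ+Y (d=1/2) ⇒ EFJYZ; edges |EFJZ|=1/4, |Y|=1/4
final tree: (((E:17/4,(F:35/6,Z:19/6):21/4):19/4,J:9/2):1/4,Y:1/4)
total length: 113/4

F,Z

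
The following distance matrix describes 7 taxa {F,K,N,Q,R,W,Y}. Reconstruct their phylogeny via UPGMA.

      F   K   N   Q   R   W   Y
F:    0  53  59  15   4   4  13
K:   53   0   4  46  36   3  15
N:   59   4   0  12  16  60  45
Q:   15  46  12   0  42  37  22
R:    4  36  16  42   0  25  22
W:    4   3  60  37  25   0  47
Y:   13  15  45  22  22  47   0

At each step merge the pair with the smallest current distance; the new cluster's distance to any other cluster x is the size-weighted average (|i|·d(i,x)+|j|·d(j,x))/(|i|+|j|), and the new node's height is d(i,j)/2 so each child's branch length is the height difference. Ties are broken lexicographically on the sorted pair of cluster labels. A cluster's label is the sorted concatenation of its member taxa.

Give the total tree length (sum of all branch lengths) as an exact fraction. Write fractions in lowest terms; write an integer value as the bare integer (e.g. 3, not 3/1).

iteration 1: select K,W (d=3); attach at lengths (3/2, 3/2); label the merged cluster KW
  updated: d(F,KW)=57/2, d(KW,N)=32, d(KW,Q)=83/2, d(KW,R)=61/2, d(KW,Y)=31
iteration 2: select F,R (d=4); attach at lengths (2, 2); label the merged cluster FR
  updated: d(FR,KW)=59/2, d(FR,N)=75/2, d(FR,Q)=57/2, d(FR,Y)=35/2
iteration 3: select N,Q (d=12); attach at lengths (6, 6); label the merged cluster NQ
  updated: d(FR,NQ)=33, d(KW,NQ)=147/4, d(NQ,Y)=67/2
iteration 4: select FR,Y (d=35/2); attach at lengths (27/4, 35/4); label the merged cluster FRY
  updated: d(FRY,KW)=30, d(FRY,NQ)=199/6
iteration 5: select FRY,KW (d=30); attach at lengths (25/4, 27/2); label the merged cluster FKRWY
  updated: d(FKRWY,NQ)=173/5
iteration 6: select FKRWY,NQ (d=173/5); attach at lengths (23/10, 113/10); label the merged cluster FKNQRWY
final tree: ((((F:2,R:2):27/4,Y:35/4):25/4,(K:3/2,W:3/2):27/2):23/10,(N:6,Q:6):113/10)
total length: 1357/20

1357/20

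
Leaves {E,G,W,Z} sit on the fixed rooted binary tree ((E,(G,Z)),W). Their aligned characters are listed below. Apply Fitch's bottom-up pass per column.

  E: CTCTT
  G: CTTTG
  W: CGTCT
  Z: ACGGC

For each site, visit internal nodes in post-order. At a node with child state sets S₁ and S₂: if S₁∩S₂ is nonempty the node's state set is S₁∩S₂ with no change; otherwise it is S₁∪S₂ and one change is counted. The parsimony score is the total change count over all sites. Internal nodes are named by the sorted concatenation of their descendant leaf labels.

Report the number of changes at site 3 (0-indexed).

site 0, node GZ: G={C} ∪ Z={A} → {A,C} (+1)
site 0, node EGZ: E={C} ∩ GZ={A,C} → {C} (+0)
site 0, node EGWZ: EGZ={C} ∩ W={C} → {C} (+0)
site 1, node GZ: G={T} ∪ Z={C} → {C,T} (+1)
site 1, node EGZ: E={T} ∩ GZ={C,T} → {T} (+0)
site 1, node EGWZ: EGZ={T} ∪ W={G} → {G,T} (+1)
site 2, node GZ: G={T} ∪ Z={G} → {G,T} (+1)
site 2, node EGZ: E={C} ∪ GZ={G,T} → {C,G,T} (+1)
site 2, node EGWZ: EGZ={C,G,T} ∩ W={T} → {T} (+0)
site 3, node GZ: G={T} ∪ Z={G} → {G,T} (+1)
site 3, node EGZ: E={T} ∩ GZ={G,T} → {T} (+0)
site 3, node EGWZ: EGZ={T} ∪ W={C} → {C,T} (+1)
site 4, node GZ: G={G} ∪ Z={C} → {C,G} (+1)
site 4, node EGZ: E={T} ∪ GZ={C,G} → {C,G,T} (+1)
site 4, node EGWZ: EGZ={C,G,T} ∩ W={T} → {T} (+0)
per-site changes: [1, 2, 2, 2, 2]; total = 9

2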